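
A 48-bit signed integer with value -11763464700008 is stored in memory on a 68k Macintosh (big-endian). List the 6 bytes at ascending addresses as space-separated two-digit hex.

F5 4D 1A DD 7F 98

Two's complement of -11763464700008 in 48 bits: 11763464700008 = 0x0AB2E5228068; invert → 0xF54D1ADD7F97; add 1 → 0xF54D1ADD7F98.
Split into bytes (most-significant first): F5 4D 1A DD 7F 98.
Big-endian: lowest address holds the most-significant byte.
So the memory order matches the most-significant-first order: F5 4D 1A DD 7F 98.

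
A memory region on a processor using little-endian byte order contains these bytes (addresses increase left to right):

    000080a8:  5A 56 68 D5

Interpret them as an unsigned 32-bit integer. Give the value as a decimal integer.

3580384858

In little-endian order the low byte comes first in memory.
Reassemble most-significant byte first: D5 68 56 5A → 0xD568565A.
0xD568565A = 3580384858.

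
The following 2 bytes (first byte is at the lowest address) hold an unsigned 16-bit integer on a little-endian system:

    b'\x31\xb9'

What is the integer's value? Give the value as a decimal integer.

Little-endian: lowest address holds the least-significant byte.
Reassemble most-significant byte first: B9 31 → 0xB931.
0xB931 = 47409.

47409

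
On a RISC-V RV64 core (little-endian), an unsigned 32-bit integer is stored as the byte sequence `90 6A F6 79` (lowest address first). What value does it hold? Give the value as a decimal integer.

2046192272

Little-endian: lowest address holds the least-significant byte.
Reassemble most-significant byte first: 79 F6 6A 90 → 0x79F66A90.
0x79F66A90 = 2046192272.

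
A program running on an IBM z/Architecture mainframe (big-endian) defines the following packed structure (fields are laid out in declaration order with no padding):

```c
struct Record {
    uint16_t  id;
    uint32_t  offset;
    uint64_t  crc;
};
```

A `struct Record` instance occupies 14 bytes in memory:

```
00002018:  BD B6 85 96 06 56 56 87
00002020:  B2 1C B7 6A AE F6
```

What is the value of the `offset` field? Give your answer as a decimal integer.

2241201750

`offset` follows `id` (2 bytes), so it starts at byte offset 2 and occupies 4 bytes.
Bytes at offsets 2..5: 85 96 06 56.
Big-endian: lowest address holds the most-significant byte.
The bytes are already most-significant first: 0x85960656.
0x85960656 = 2241201750.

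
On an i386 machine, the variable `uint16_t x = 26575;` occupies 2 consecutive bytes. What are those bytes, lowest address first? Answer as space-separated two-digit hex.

CF 67

26575 in hexadecimal, padded to 16 bits, is 0x67CF.
Split into bytes (most-significant first): 67 CF.
Little-endian: lowest address holds the least-significant byte.
So at ascending addresses the bytes are CF 67.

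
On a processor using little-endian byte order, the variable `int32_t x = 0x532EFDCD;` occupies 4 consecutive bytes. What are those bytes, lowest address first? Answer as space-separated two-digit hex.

Split into bytes (most-significant first): 53 2E FD CD.
In little-endian order the low byte comes first in memory.
So at ascending addresses the bytes are CD FD 2E 53.

CD FD 2E 53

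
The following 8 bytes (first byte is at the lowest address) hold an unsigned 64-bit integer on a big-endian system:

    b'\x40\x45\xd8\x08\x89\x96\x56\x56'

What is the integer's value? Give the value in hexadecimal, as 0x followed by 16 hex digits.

Big-endian stores the most-significant byte at the lowest address.
The bytes are already most-significant first: 0x4045D80889965656.

0x4045D80889965656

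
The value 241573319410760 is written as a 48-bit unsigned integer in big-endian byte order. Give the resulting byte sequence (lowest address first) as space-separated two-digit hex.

DB B5 AB E4 04 48

241573319410760 in hexadecimal, padded to 48 bits, is 0xDBB5ABE40448.
Split into bytes (most-significant first): DB B5 AB E4 04 48.
In big-endian order the high byte comes first in memory.
So the memory order matches the most-significant-first order: DB B5 AB E4 04 48.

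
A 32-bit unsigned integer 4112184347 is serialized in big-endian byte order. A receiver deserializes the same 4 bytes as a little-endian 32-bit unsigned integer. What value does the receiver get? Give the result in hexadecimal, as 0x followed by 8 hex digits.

4112184347 in 32-bit hexadecimal is 0xF51AF41B.
Stored big-endian, the bytes at ascending addresses are F5 1A F4 1B.
Read back as little-endian, the first byte is least significant, giving 0x1BF41AF5.

0x1BF41AF5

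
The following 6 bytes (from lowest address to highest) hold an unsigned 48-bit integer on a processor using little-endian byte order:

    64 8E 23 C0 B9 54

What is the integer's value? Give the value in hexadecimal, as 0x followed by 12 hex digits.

0x54B9C0238E64

Little-endian stores the least-significant byte at the lowest address.
Reassemble most-significant byte first: 54 B9 C0 23 8E 64 → 0x54B9C0238E64.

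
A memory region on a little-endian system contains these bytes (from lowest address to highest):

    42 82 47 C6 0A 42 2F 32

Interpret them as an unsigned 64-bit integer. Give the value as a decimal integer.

3616181639845478978

Little-endian: lowest address holds the least-significant byte.
Reassemble most-significant byte first: 32 2F 42 0A C6 47 82 42 → 0x322F420AC6478242.
0x322F420AC6478242 = 3616181639845478978.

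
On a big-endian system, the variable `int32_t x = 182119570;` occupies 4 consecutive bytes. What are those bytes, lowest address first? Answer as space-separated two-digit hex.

182119570 in hexadecimal, padded to 32 bits, is 0x0ADAEC92.
Split into bytes (most-significant first): 0A DA EC 92.
In big-endian order the high byte comes first in memory.
So the memory order matches the most-significant-first order: 0A DA EC 92.

0A DA EC 92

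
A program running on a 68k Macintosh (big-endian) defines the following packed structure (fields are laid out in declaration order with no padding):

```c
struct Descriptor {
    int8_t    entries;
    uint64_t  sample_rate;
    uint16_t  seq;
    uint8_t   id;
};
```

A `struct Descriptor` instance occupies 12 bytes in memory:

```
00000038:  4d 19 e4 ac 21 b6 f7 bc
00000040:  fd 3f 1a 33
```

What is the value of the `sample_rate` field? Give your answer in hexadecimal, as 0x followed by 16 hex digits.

0x19E4AC21B6F7BCFD

`sample_rate` follows `entries` (1 byte), so it starts at byte offset 1 and occupies 8 bytes.
Bytes at offsets 1..8: 19 E4 AC 21 B6 F7 BC FD.
Big-endian stores the most-significant byte at the lowest address.
The bytes are already most-significant first: 0x19E4AC21B6F7BCFD.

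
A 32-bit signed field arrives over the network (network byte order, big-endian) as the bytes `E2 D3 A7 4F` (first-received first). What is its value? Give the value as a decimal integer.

-489445553

Big-endian stores the most-significant byte at the lowest address.
The bytes are already most-significant first: 0xE2D3A74F.
Top bit is set, so as a signed 32-bit value this is 0xE2D3A74F − 2^32 = -489445553.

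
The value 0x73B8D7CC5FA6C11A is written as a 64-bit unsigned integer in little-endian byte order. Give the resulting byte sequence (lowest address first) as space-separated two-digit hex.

Split into bytes (most-significant first): 73 B8 D7 CC 5F A6 C1 1A.
Little-endian stores the least-significant byte at the lowest address.
So at ascending addresses the bytes are 1A C1 A6 5F CC D7 B8 73.

1A C1 A6 5F CC D7 B8 73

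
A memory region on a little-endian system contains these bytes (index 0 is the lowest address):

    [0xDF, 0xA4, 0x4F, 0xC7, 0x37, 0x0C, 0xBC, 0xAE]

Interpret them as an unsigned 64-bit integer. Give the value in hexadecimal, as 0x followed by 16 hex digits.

Little-endian: lowest address holds the least-significant byte.
Reassemble most-significant byte first: AE BC 0C 37 C7 4F A4 DF → 0xAEBC0C37C74FA4DF.

0xAEBC0C37C74FA4DF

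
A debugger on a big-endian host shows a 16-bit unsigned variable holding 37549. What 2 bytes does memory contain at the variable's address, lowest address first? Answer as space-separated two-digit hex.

92 AD

37549 in hexadecimal, padded to 16 bits, is 0x92AD.
Split into bytes (most-significant first): 92 AD.
Big-endian: lowest address holds the most-significant byte.
So the memory order matches the most-significant-first order: 92 AD.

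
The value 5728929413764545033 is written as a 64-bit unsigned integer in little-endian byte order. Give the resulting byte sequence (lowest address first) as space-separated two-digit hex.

09 FA B8 DA F2 3E 81 4F

5728929413764545033 in hexadecimal, padded to 64 bits, is 0x4F813EF2DAB8FA09.
Split into bytes (most-significant first): 4F 81 3E F2 DA B8 FA 09.
In little-endian order the low byte comes first in memory.
So at ascending addresses the bytes are 09 FA B8 DA F2 3E 81 4F.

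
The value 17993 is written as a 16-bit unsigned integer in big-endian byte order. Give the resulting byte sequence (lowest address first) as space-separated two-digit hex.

46 49

17993 in hexadecimal, padded to 16 bits, is 0x4649.
Split into bytes (most-significant first): 46 49.
Big-endian stores the most-significant byte at the lowest address.
So the memory order matches the most-significant-first order: 46 49.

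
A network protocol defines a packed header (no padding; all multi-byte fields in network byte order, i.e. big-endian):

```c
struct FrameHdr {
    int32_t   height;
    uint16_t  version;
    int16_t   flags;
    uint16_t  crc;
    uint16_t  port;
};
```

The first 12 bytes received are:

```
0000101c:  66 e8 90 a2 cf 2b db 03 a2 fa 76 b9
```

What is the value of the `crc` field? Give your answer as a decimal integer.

41722

`crc` follows `height` (4 B), `version` (2 B), `flags` (2 B), so it starts at offset 4 + 2 + 2 = 8 and occupies 2 bytes.
Bytes at offsets 8..9: A2 FA.
Big-endian: lowest address holds the most-significant byte.
The bytes are already most-significant first: 0xA2FA.
0xA2FA = 41722.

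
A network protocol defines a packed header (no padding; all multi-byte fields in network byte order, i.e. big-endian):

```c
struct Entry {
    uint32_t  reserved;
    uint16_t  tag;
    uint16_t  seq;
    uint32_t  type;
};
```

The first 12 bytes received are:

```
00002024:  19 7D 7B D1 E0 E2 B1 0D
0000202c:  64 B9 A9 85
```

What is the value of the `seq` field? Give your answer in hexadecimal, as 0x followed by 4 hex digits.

`seq` follows `reserved` (4 B), `tag` (2 B), so it starts at offset 4 + 2 = 6 and occupies 2 bytes.
Bytes at offsets 6..7: B1 0D.
Big-endian: lowest address holds the most-significant byte.
The bytes are already most-significant first: 0xB10D.

0xB10D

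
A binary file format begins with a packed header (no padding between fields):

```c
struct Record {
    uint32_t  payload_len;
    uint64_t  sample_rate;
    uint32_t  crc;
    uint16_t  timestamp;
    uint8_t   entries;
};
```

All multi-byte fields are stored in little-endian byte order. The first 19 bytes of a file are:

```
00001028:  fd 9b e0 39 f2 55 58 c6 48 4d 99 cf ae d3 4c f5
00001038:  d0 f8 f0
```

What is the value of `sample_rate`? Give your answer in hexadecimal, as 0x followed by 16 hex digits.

0xCF994D48C65855F2

`sample_rate` follows `payload_len` (4 bytes), so it starts at byte offset 4 and occupies 8 bytes.
Bytes at offsets 4..11: F2 55 58 C6 48 4D 99 CF.
Little-endian: lowest address holds the least-significant byte.
Reassemble most-significant byte first: CF 99 4D 48 C6 58 55 F2 → 0xCF994D48C65855F2.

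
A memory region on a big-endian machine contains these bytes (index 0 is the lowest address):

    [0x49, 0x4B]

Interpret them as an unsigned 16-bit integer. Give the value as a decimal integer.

18763

In big-endian order the high byte comes first in memory.
The bytes are already most-significant first: 0x494B.
0x494B = 18763.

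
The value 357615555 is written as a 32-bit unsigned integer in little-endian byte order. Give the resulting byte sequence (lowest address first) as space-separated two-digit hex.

357615555 in hexadecimal, padded to 32 bits, is 0x1550C7C3.
Split into bytes (most-significant first): 15 50 C7 C3.
In little-endian order the low byte comes first in memory.
So at ascending addresses the bytes are C3 C7 50 15.

C3 C7 50 15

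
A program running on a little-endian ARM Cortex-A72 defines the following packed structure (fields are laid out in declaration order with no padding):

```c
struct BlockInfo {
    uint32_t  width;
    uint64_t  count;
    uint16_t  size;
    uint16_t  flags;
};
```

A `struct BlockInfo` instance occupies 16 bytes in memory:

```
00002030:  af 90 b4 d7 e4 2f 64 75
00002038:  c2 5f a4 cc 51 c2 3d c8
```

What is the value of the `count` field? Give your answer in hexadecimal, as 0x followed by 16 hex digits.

0xCCA45FC275642FE4

`count` follows `width` (4 bytes), so it starts at byte offset 4 and occupies 8 bytes.
Bytes at offsets 4..11: E4 2F 64 75 C2 5F A4 CC.
Little-endian: lowest address holds the least-significant byte.
Reassemble most-significant byte first: CC A4 5F C2 75 64 2F E4 → 0xCCA45FC275642FE4.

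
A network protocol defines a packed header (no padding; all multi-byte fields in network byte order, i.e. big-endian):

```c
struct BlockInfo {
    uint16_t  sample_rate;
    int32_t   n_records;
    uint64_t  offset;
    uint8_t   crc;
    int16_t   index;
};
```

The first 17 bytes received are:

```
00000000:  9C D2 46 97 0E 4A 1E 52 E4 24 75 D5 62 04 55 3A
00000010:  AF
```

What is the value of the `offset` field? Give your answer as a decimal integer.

2185059614474985988

`offset` follows `sample_rate` (2 B), `n_records` (4 B), so it starts at offset 2 + 4 = 6 and occupies 8 bytes.
Bytes at offsets 6..13: 1E 52 E4 24 75 D5 62 04.
Big-endian stores the most-significant byte at the lowest address.
The bytes are already most-significant first: 0x1E52E42475D56204.
0x1E52E42475D56204 = 2185059614474985988.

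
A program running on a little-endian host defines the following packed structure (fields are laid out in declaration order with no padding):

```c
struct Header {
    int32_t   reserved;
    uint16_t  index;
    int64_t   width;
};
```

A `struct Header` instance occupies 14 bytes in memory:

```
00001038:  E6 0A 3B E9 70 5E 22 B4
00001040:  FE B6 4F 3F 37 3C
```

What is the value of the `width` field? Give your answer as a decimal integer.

`width` follows `reserved` (4 B), `index` (2 B), so it starts at offset 4 + 2 = 6 and occupies 8 bytes.
Bytes at offsets 6..13: 22 B4 FE B6 4F 3F 37 3C.
Little-endian stores the least-significant byte at the lowest address.
Reassemble most-significant byte first: 3C 37 3F 4F B6 FE B4 22 → 0x3C373F4FB6FEB422.
0x3C373F4FB6FEB422 = 4339006377599874082.

4339006377599874082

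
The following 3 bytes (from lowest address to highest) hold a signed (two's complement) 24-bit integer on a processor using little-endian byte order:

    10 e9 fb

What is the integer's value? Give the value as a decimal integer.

Little-endian: lowest address holds the least-significant byte.
Reassemble most-significant byte first: FB E9 10 → 0xFBE910.
Top bit is set, so as a signed 24-bit value this is 0xFBE910 − 2^24 = -268016.

-268016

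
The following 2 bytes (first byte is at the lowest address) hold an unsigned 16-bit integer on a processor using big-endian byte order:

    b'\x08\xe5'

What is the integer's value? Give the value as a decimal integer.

2277

In big-endian order the high byte comes first in memory.
The bytes are already most-significant first: 0x08E5.
0x08E5 = 2277.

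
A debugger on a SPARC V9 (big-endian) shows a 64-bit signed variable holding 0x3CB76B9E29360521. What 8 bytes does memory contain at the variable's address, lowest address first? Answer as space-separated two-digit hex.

3C B7 6B 9E 29 36 05 21

Split into bytes (most-significant first): 3C B7 6B 9E 29 36 05 21.
In big-endian order the high byte comes first in memory.
So the memory order matches the most-significant-first order: 3C B7 6B 9E 29 36 05 21.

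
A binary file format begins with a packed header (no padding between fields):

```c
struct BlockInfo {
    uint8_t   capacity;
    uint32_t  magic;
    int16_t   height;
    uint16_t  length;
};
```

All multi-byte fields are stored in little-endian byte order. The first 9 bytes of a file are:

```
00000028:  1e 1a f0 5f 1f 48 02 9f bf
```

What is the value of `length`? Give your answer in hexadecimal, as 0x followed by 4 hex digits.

`length` follows `capacity` (1 B), `magic` (4 B), `height` (2 B), so it starts at offset 1 + 4 + 2 = 7 and occupies 2 bytes.
Bytes at offsets 7..8: 9F BF.
In little-endian order the low byte comes first in memory.
Reassemble most-significant byte first: BF 9F → 0xBF9F.

0xBF9F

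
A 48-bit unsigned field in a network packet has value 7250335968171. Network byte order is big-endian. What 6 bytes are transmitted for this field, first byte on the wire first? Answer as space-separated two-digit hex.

7250335968171 in hexadecimal, padded to 48 bits, is 0x069819B32BAB.
Split into bytes (most-significant first): 06 98 19 B3 2B AB.
Big-endian stores the most-significant byte at the lowest address.
So the memory order matches the most-significant-first order: 06 98 19 B3 2B AB.

06 98 19 B3 2B AB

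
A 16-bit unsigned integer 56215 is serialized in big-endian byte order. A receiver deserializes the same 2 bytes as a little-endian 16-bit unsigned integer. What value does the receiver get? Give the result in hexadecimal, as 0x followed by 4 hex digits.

56215 in 16-bit hexadecimal is 0xDB97.
Stored big-endian, the bytes at ascending addresses are DB 97.
Read back as little-endian, the first byte is least significant, giving 0x97DB.

0x97DB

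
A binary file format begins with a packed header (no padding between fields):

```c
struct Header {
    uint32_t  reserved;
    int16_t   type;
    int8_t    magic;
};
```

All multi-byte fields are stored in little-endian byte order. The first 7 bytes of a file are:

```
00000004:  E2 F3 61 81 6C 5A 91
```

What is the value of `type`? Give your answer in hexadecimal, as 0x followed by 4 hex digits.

0x5A6C

`type` follows `reserved` (4 bytes), so it starts at byte offset 4 and occupies 2 bytes.
Bytes at offsets 4..5: 6C 5A.
In little-endian order the low byte comes first in memory.
Reassemble most-significant byte first: 5A 6C → 0x5A6C.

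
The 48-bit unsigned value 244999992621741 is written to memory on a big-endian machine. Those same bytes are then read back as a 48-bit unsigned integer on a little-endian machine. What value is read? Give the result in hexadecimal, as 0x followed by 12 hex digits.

244999992621741 in 48-bit hexadecimal is 0xDED38187BAAD.
Stored big-endian, the bytes at ascending addresses are DE D3 81 87 BA AD.
Read back as little-endian, the first byte is least significant, giving 0xADBA8781D3DE.

0xADBA8781D3DE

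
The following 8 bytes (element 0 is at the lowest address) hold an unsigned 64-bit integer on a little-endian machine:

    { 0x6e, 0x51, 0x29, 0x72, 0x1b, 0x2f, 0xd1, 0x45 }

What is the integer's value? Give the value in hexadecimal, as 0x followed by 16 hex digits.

0x45D12F1B7229516E

Little-endian: lowest address holds the least-significant byte.
Reassemble most-significant byte first: 45 D1 2F 1B 72 29 51 6E → 0x45D12F1B7229516E.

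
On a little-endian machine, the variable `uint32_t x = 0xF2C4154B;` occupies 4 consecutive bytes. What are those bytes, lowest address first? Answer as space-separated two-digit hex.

Split into bytes (most-significant first): F2 C4 15 4B.
Little-endian: lowest address holds the least-significant byte.
So at ascending addresses the bytes are 4B 15 C4 F2.

4B 15 C4 F2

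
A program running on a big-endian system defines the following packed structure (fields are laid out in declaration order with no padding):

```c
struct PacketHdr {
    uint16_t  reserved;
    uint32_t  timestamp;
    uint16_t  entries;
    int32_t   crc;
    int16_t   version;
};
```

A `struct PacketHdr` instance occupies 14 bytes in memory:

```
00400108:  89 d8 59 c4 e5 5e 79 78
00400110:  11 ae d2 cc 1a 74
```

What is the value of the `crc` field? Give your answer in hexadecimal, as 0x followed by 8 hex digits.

`crc` follows `reserved` (2 B), `timestamp` (4 B), `entries` (2 B), so it starts at offset 2 + 4 + 2 = 8 and occupies 4 bytes.
Bytes at offsets 8..11: 11 AE D2 CC.
Big-endian: lowest address holds the most-significant byte.
The bytes are already most-significant first: 0x11AED2CC.

0x11AED2CC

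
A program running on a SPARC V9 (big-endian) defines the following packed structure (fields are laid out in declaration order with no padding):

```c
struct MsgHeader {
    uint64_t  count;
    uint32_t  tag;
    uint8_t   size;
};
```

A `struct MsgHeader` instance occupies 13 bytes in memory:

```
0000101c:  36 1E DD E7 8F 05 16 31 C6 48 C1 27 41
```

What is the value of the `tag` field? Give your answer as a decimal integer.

`tag` follows `count` (8 bytes), so it starts at byte offset 8 and occupies 4 bytes.
Bytes at offsets 8..11: C6 48 C1 27.
In big-endian order the high byte comes first in memory.
The bytes are already most-significant first: 0xC648C127.
0xC648C127 = 3326656807.

3326656807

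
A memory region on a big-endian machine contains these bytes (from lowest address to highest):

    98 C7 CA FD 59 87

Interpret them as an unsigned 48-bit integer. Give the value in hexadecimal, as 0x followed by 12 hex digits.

0x98C7CAFD5987

In big-endian order the high byte comes first in memory.
The bytes are already most-significant first: 0x98C7CAFD5987.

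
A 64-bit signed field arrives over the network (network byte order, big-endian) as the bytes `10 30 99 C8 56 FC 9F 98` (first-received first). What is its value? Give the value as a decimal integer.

Big-endian: lowest address holds the most-significant byte.
The bytes are already most-significant first: 0x103099C856FC9F98.
0x103099C856FC9F98 = 1166601389220863896.

1166601389220863896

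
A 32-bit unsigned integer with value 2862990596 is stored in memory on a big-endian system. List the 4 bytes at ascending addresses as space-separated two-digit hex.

2862990596 in hexadecimal, padded to 32 bits, is 0xAAA5C504.
Split into bytes (most-significant first): AA A5 C5 04.
In big-endian order the high byte comes first in memory.
So the memory order matches the most-significant-first order: AA A5 C5 04.

AA A5 C5 04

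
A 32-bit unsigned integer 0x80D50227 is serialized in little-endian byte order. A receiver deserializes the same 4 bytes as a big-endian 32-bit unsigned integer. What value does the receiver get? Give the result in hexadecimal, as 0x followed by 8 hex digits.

Stored little-endian, the bytes at ascending addresses are 27 02 D5 80.
Read back as big-endian, the last byte is least significant, giving 0x2702D580.

0x2702D580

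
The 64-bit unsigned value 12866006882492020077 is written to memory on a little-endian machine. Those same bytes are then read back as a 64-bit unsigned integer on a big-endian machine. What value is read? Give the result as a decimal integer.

7923426809889000882

12866006882492020077 in 64-bit hexadecimal is 0xB28D3D17B4AAF56D.
Stored little-endian, the bytes at ascending addresses are 6D F5 AA B4 17 3D 8D B2.
Read back as big-endian, the last byte is least significant, giving 0x6DF5AAB4173D8DB2.
0x6DF5AAB4173D8DB2 = 7923426809889000882.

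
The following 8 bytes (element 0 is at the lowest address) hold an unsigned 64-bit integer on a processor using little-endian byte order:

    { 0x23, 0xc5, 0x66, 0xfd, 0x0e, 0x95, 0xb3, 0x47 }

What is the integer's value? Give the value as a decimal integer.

5166637089137542435

Little-endian stores the least-significant byte at the lowest address.
Reassemble most-significant byte first: 47 B3 95 0E FD 66 C5 23 → 0x47B3950EFD66C523.
0x47B3950EFD66C523 = 5166637089137542435.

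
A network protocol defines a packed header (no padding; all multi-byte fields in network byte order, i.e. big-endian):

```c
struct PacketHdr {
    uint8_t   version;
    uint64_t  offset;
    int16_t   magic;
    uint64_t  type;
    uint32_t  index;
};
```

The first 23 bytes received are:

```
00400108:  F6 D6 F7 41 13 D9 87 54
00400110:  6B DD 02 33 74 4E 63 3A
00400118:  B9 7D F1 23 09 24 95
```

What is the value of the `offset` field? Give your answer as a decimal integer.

`offset` follows `version` (1 byte), so it starts at byte offset 1 and occupies 8 bytes.
Bytes at offsets 1..8: D6 F7 41 13 D9 87 54 6B.
Big-endian: lowest address holds the most-significant byte.
The bytes are already most-significant first: 0xD6F74113D987546B.
0xD6F74113D987546B = 15489920996873819243.

15489920996873819243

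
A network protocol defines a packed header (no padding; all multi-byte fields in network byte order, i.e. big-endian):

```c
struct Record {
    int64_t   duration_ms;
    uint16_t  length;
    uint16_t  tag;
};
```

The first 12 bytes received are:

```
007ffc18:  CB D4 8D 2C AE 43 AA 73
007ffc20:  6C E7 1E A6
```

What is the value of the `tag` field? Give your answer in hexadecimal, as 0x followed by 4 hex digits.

`tag` follows `duration_ms` (8 B), `length` (2 B), so it starts at offset 8 + 2 = 10 and occupies 2 bytes.
Bytes at offsets 10..11: 1E A6.
Big-endian: lowest address holds the most-significant byte.
The bytes are already most-significant first: 0x1EA6.

0x1EA6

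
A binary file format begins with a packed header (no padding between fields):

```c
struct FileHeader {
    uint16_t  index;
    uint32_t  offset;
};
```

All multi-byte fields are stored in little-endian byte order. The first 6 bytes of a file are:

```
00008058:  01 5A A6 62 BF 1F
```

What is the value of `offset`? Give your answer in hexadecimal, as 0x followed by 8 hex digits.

`offset` follows `index` (2 bytes), so it starts at byte offset 2 and occupies 4 bytes.
Bytes at offsets 2..5: A6 62 BF 1F.
In little-endian order the low byte comes first in memory.
Reassemble most-significant byte first: 1F BF 62 A6 → 0x1FBF62A6.

0x1FBF62A6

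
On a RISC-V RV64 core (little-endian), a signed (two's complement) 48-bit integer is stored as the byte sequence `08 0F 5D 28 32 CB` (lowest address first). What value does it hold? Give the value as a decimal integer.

In little-endian order the low byte comes first in memory.
Reassemble most-significant byte first: CB 32 28 5D 0F 08 → 0xCB32285D0F08.
Top bit is set, so as a signed 48-bit value this is 0xCB32285D0F08 − 2^48 = -58058690719992.

-58058690719992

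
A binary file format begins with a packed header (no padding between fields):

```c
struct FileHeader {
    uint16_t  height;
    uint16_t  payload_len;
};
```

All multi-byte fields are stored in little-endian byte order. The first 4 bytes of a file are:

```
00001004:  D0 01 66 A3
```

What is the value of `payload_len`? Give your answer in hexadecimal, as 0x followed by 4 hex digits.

0xA366

`payload_len` follows `height` (2 bytes), so it starts at byte offset 2 and occupies 2 bytes.
Bytes at offsets 2..3: 66 A3.
In little-endian order the low byte comes first in memory.
Reassemble most-significant byte first: A3 66 → 0xA366.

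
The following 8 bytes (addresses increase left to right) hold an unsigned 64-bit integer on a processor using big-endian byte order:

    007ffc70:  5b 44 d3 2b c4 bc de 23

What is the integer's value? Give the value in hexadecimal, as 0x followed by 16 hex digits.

0x5B44D32BC4BCDE23

Big-endian: lowest address holds the most-significant byte.
The bytes are already most-significant first: 0x5B44D32BC4BCDE23.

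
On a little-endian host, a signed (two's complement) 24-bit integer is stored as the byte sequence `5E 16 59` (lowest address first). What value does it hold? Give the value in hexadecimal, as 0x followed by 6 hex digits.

0x59165E

Little-endian: lowest address holds the least-significant byte.
Reassemble most-significant byte first: 59 16 5E → 0x59165E.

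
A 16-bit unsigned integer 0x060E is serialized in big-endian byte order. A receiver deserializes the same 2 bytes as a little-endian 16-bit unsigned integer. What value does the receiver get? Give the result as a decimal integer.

3590

Stored big-endian, the bytes at ascending addresses are 06 0E.
Read back as little-endian, the first byte is least significant, giving 0x0E06.
0x0E06 = 3590.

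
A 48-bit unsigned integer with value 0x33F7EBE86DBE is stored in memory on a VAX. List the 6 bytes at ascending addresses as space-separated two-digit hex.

BE 6D E8 EB F7 33

Split into bytes (most-significant first): 33 F7 EB E8 6D BE.
In little-endian order the low byte comes first in memory.
So at ascending addresses the bytes are BE 6D E8 EB F7 33.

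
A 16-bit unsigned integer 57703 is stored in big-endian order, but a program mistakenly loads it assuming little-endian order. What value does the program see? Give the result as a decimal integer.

26593

57703 in 16-bit hexadecimal is 0xE167.
Stored big-endian, the bytes at ascending addresses are E1 67.
Read back as little-endian, the first byte is least significant, giving 0x67E1.
0x67E1 = 26593.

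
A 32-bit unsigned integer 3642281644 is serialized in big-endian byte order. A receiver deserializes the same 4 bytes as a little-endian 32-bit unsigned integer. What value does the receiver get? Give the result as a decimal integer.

2899187929

3642281644 in 32-bit hexadecimal is 0xD918CEAC.
Stored big-endian, the bytes at ascending addresses are D9 18 CE AC.
Read back as little-endian, the first byte is least significant, giving 0xACCE18D9.
0xACCE18D9 = 2899187929.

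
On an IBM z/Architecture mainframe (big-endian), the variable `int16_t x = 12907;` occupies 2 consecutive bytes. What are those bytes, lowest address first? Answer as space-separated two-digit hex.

32 6B

12907 in hexadecimal, padded to 16 bits, is 0x326B.
Split into bytes (most-significant first): 32 6B.
Big-endian: lowest address holds the most-significant byte.
So the memory order matches the most-significant-first order: 32 6B.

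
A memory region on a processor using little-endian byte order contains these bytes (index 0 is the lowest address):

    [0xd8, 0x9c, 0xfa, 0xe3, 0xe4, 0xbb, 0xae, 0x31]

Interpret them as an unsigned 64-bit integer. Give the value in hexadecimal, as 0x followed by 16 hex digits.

0x31AEBBE4E3FA9CD8

Little-endian stores the least-significant byte at the lowest address.
Reassemble most-significant byte first: 31 AE BB E4 E3 FA 9C D8 → 0x31AEBBE4E3FA9CD8.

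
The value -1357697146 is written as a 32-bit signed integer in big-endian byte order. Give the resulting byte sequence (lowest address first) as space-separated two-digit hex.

Two's complement of -1357697146 in 32 bits: 1357697146 = 0x50ECD07A; invert → 0xAF132F85; add 1 → 0xAF132F86.
Split into bytes (most-significant first): AF 13 2F 86.
Big-endian stores the most-significant byte at the lowest address.
So the memory order matches the most-significant-first order: AF 13 2F 86.

AF 13 2F 86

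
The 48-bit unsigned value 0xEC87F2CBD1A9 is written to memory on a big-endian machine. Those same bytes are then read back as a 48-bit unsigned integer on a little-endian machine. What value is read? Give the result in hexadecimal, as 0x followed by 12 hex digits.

0xA9D1CBF287EC

Stored big-endian, the bytes at ascending addresses are EC 87 F2 CB D1 A9.
Read back as little-endian, the first byte is least significant, giving 0xA9D1CBF287EC.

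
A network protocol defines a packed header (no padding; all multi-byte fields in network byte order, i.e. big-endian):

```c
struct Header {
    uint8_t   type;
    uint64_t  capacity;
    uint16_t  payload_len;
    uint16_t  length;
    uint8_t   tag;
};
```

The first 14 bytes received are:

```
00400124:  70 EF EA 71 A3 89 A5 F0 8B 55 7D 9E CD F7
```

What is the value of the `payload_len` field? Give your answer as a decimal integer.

`payload_len` follows `type` (1 B), `capacity` (8 B), so it starts at offset 1 + 8 = 9 and occupies 2 bytes.
Bytes at offsets 9..10: 55 7D.
Big-endian: lowest address holds the most-significant byte.
The bytes are already most-significant first: 0x557D.
0x557D = 21885.

21885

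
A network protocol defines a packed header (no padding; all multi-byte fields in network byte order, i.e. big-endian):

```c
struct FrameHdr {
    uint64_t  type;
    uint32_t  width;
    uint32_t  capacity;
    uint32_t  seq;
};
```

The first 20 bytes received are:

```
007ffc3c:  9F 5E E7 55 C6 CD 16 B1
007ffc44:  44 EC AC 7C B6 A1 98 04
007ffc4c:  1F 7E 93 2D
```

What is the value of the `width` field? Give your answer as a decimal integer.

`width` follows `type` (8 bytes), so it starts at byte offset 8 and occupies 4 bytes.
Bytes at offsets 8..11: 44 EC AC 7C.
Big-endian stores the most-significant byte at the lowest address.
The bytes are already most-significant first: 0x44ECAC7C.
0x44ECAC7C = 1156361340.

1156361340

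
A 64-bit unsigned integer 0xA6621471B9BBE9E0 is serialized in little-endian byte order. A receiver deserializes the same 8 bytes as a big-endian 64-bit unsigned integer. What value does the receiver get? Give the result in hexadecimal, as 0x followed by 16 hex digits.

0xE0E9BBB9711462A6

Stored little-endian, the bytes at ascending addresses are E0 E9 BB B9 71 14 62 A6.
Read back as big-endian, the last byte is least significant, giving 0xE0E9BBB9711462A6.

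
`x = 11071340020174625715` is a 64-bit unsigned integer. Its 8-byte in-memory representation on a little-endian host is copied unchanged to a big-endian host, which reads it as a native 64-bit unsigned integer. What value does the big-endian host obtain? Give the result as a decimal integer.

12905930056862115225

11071340020174625715 in 64-bit hexadecimal is 0x99A54D1702131BB3.
Stored little-endian, the bytes at ascending addresses are B3 1B 13 02 17 4D A5 99.
Read back as big-endian, the last byte is least significant, giving 0xB31B1302174DA599.
0xB31B1302174DA599 = 12905930056862115225.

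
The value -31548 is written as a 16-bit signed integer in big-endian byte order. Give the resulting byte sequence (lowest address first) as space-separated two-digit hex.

84 C4

Two's complement of -31548 in 16 bits: 31548 = 0x7B3C; invert → 0x84C3; add 1 → 0x84C4.
Split into bytes (most-significant first): 84 C4.
In big-endian order the high byte comes first in memory.
So the memory order matches the most-significant-first order: 84 C4.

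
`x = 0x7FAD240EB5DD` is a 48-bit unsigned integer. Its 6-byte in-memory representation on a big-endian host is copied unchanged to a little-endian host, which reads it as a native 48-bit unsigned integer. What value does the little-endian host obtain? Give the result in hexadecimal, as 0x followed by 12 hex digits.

0xDDB50E24AD7F

Stored big-endian, the bytes at ascending addresses are 7F AD 24 0E B5 DD.
Read back as little-endian, the first byte is least significant, giving 0xDDB50E24AD7F.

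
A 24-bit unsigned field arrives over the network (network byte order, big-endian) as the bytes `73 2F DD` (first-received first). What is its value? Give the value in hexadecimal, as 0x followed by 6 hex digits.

Big-endian stores the most-significant byte at the lowest address.
The bytes are already most-significant first: 0x732FDD.

0x732FDD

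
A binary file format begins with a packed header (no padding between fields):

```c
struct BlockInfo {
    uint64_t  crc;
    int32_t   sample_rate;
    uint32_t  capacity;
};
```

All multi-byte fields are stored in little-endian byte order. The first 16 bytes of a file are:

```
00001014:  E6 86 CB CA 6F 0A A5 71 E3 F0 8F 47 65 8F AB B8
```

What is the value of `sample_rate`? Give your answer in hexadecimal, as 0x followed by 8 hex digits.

`sample_rate` follows `crc` (8 bytes), so it starts at byte offset 8 and occupies 4 bytes.
Bytes at offsets 8..11: E3 F0 8F 47.
Little-endian: lowest address holds the least-significant byte.
Reassemble most-significant byte first: 47 8F F0 E3 → 0x478FF0E3.

0x478FF0E3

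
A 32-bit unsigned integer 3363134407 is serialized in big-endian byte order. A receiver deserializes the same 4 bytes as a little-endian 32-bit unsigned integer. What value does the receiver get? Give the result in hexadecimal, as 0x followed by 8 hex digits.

0xC75B75C8

3363134407 in 32-bit hexadecimal is 0xC8755BC7.
Stored big-endian, the bytes at ascending addresses are C8 75 5B C7.
Read back as little-endian, the first byte is least significant, giving 0xC75B75C8.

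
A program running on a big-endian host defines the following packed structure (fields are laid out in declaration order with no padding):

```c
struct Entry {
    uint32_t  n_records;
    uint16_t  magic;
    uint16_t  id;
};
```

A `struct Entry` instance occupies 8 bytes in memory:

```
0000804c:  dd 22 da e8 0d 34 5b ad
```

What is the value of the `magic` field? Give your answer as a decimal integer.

3380

`magic` follows `n_records` (4 bytes), so it starts at byte offset 4 and occupies 2 bytes.
Bytes at offsets 4..5: 0D 34.
Big-endian stores the most-significant byte at the lowest address.
The bytes are already most-significant first: 0x0D34.
0x0D34 = 3380.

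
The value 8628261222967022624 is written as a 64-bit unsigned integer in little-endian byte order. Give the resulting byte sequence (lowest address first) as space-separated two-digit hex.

20 14 3A 28 DE BD BD 77

8628261222967022624 in hexadecimal, padded to 64 bits, is 0x77BDBDDE283A1420.
Split into bytes (most-significant first): 77 BD BD DE 28 3A 14 20.
Little-endian: lowest address holds the least-significant byte.
So at ascending addresses the bytes are 20 14 3A 28 DE BD BD 77.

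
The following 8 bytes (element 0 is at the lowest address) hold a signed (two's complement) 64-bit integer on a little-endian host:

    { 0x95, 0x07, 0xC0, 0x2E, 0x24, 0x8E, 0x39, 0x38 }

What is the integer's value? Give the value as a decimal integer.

4051425625850775445

Little-endian: lowest address holds the least-significant byte.
Reassemble most-significant byte first: 38 39 8E 24 2E C0 07 95 → 0x38398E242EC00795.
0x38398E242EC00795 = 4051425625850775445.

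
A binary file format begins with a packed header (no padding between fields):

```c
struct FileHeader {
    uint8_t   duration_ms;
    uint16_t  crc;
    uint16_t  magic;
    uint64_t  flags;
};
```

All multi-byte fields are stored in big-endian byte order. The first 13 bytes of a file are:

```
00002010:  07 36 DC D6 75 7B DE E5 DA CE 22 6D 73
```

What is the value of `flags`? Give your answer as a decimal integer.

8925824239418895731

`flags` follows `duration_ms` (1 B), `crc` (2 B), `magic` (2 B), so it starts at offset 1 + 2 + 2 = 5 and occupies 8 bytes.
Bytes at offsets 5..12: 7B DE E5 DA CE 22 6D 73.
In big-endian order the high byte comes first in memory.
The bytes are already most-significant first: 0x7BDEE5DACE226D73.
0x7BDEE5DACE226D73 = 8925824239418895731.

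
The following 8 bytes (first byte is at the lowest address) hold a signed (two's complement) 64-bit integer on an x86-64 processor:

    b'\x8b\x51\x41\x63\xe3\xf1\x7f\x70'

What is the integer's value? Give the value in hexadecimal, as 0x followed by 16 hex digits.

In little-endian order the low byte comes first in memory.
Reassemble most-significant byte first: 70 7F F1 E3 63 41 51 8B → 0x707FF1E36341518B.

0x707FF1E36341518B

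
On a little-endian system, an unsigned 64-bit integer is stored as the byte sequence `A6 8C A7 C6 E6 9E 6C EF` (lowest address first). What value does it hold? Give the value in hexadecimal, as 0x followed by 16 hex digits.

0xEF6C9EE6C6A78CA6

In little-endian order the low byte comes first in memory.
Reassemble most-significant byte first: EF 6C 9E E6 C6 A7 8C A6 → 0xEF6C9EE6C6A78CA6.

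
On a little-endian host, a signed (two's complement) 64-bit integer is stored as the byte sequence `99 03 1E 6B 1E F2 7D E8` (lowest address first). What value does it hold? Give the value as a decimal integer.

-1693931672361368679

Little-endian stores the least-significant byte at the lowest address.
Reassemble most-significant byte first: E8 7D F2 1E 6B 1E 03 99 → 0xE87DF21E6B1E0399.
Top bit is set, so as a signed 64-bit value this is 0xE87DF21E6B1E0399 − 2^64 = -1693931672361368679.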